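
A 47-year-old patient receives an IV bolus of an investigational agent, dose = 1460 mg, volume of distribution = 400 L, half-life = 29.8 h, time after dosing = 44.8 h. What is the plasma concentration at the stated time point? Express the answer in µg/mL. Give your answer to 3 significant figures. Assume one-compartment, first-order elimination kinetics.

1.29 µg/mL

C₀ = Dose / Vd = 1460 / 400 = 3.650 mg/L
k = ln2 / t½ = 0.693147 / 29.8 = 0.02326 h⁻¹
C = C₀ · e^(−k·t) = 3.650 × e^(−0.02326 × 44.8)
  = 3.650 × 0.3527 = 1.287 mg/L
(1.287 mg/L = 1.287 µg/mL)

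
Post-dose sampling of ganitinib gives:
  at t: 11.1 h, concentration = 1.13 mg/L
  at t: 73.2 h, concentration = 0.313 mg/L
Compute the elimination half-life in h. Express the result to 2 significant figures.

34 h

k = ln(C₁/C₂) / (t₂ − t₁) = ln(1.13/0.313) / (73.2 − 11.1)
  = 1.284 / 62.10 = 0.02068 h⁻¹
t½ = ln2 / k = 0.693147 / 0.02068 = 33.52 h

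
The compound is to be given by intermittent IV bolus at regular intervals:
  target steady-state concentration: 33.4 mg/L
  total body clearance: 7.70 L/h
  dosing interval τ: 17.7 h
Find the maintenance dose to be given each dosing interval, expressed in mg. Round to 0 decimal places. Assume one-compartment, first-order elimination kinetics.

At steady state, Dose/τ = Css × CL.
Dose = Css × CL × τ = 33.4 × 7.700 × 17.7 = 4552 mg

4552 mg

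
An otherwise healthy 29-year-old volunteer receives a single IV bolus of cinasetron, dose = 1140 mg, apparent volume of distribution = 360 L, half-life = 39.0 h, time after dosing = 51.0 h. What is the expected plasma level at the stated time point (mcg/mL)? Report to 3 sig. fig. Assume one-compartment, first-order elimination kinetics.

1.28 mcg/mL

C₀ = Dose / Vd = 1140 / 360 = 3.167 mg/L
k = ln2 / t½ = 0.693147 / 39.0 = 0.01777 h⁻¹
C = C₀ · e^(−k·t) = 3.167 × e^(−0.01777 × 51.0)
  = 3.167 × 0.4040 = 1.279 mg/L
(1.279 mg/L = 1.279 mcg/mL)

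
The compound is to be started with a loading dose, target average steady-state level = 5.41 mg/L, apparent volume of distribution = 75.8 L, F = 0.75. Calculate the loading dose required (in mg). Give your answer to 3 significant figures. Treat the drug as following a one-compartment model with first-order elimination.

547 mg

LD = Css × Vd / F = 5.41 × 75.8 / 0.75 = 546.8 mg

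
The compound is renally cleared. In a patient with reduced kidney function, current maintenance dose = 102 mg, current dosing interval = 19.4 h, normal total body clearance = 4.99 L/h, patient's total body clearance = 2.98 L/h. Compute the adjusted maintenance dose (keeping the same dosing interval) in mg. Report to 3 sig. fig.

To keep the same average steady-state level, dosing rate must scale with clearance.
CL ratio = 2.98 / 4.99 = 0.5972
New dose (same interval) = 102 × 0.5972 = 60.91 mg

60.9 mg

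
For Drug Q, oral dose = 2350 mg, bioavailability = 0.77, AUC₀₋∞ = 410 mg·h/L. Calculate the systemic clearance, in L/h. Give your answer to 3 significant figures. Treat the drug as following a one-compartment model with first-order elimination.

4.41 L/h

CL = F·Dose / AUC = 0.77 × 2350 / 410 = 4.413 L/h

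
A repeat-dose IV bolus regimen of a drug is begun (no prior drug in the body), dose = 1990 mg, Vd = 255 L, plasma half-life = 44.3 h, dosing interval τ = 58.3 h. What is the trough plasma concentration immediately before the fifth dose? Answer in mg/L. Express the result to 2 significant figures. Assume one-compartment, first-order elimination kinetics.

5.1 mg/L

C₀ per dose = Dose / Vd = 1990 / 255 = 7.804 mg/L
k = ln2 / t½ = 0.693147 / 44.3 = 0.01565 h⁻¹
Fraction remaining after one interval: r = e^(−kτ) = e^(−0.01565 × 58.3) = 0.4016
Before dose 5, 4 doses have been given (aged 1τ, 2τ, 3τ, 4τ).
C_trough = C₀ × (r + r² + … + r^4) = C₀ × r(1−r^4)/(1−r)
        = 7.804 × 0.4016 × (1 − 0.02601) / (1 − 0.4016) = 5.101 mg/L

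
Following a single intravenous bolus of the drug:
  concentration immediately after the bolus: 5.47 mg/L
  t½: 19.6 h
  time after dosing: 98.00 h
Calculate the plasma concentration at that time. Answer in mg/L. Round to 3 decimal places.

k = ln2 / t½ = 0.693147 / 19.6 = 0.03536 h⁻¹
t / t½ = 98.00 / 19.6 = 5 half-lives
C = C₀ × (1/2)^5 = 5.470 × 0.03125 = 0.1709 mg/L

0.171 mg/L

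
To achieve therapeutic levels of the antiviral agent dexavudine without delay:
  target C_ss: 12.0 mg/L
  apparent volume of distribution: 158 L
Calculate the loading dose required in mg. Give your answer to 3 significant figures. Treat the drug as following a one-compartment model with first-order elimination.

1900 mg

LD = Css × Vd = 12.0 × 158 = 1896 mg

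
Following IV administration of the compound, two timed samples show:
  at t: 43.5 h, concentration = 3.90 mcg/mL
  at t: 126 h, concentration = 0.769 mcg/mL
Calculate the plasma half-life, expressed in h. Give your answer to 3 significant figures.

35.2 h

k = ln(C₁/C₂) / (t₂ − t₁) = ln(3.90/0.769) / (126 − 43.5)
  = 1.624 / 82.50 = 0.01968 h⁻¹
t½ = ln2 / k = 0.693147 / 0.01968 = 35.22 h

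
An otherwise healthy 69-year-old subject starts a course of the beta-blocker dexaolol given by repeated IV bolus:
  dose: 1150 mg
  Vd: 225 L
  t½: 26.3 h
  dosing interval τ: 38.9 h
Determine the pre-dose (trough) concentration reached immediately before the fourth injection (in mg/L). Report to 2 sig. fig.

2.7 mg/L

C₀ per dose = Dose / Vd = 1150 / 225 = 5.111 mg/L
k = ln2 / t½ = 0.693147 / 26.3 = 0.02636 h⁻¹
Fraction remaining after one interval: r = e^(−kτ) = e^(−0.02636 × 38.9) = 0.3587
Before dose 4, 3 doses have been given (aged 1τ, 2τ, 3τ).
C_trough = C₀ × (r + r² + … + r^3) = C₀ × r(1−r^3)/(1−r)
        = 5.111 × 0.3587 × (1 − 0.04615) / (1 − 0.3587) = 2.727 mg/L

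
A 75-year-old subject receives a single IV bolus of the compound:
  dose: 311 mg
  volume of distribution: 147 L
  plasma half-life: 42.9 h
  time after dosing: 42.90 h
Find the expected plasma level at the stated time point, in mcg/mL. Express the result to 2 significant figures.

1.1 mcg/mL

C₀ = Dose / Vd = 311.0 / 147 = 2.116 mg/L
k = ln2 / t½ = 0.693147 / 42.9 = 0.01616 h⁻¹
t / t½ = 42.90 / 42.9 = 1 half-lives
C = C₀ × (1/2)^1 = 2.116 × 0.5000 = 1.058 mg/L
(1.058 mg/L = 1.058 mcg/mL)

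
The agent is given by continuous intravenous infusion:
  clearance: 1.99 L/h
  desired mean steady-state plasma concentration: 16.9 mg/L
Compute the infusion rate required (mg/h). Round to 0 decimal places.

At steady state, infusion rate R₀ = Css × CL = 16.9 × 1.990 = 33.63 mg/h

34 mg/h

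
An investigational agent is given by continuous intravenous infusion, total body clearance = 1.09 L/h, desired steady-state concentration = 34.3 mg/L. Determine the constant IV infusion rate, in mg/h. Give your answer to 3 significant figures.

At steady state, infusion rate R₀ = Css × CL = 34.3 × 1.090 = 37.39 mg/h

37.4 mg/h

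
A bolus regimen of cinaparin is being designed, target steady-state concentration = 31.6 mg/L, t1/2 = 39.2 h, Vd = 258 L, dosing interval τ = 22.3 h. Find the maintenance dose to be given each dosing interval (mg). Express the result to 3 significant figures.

k = ln2 / t½ = 0.693147 / 39.2 = 0.01768 h⁻¹
CL = k × Vd = 0.01768 × 258 = 4.561 L/h
At steady state, Dose/τ = Css × CL.
Dose = Css × CL × τ = 31.6 × 4.561 × 22.3 = 3214 mg

3210 mg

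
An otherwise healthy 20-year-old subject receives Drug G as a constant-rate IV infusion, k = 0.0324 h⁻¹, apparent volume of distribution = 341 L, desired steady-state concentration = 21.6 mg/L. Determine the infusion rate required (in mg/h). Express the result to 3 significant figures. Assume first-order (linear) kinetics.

239 mg/h

CL = k × Vd = 0.03240 × 341 = 11.05 L/h
At steady state, infusion rate R₀ = Css × CL = 21.6 × 11.05 = 238.7 mg/h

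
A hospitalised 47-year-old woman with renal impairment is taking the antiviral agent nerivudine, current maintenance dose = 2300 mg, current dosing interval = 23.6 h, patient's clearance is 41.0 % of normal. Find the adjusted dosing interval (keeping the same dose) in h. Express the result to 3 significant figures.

57.6 h

To keep the same average steady-state level, dosing rate must scale with clearance.
CL ratio = 41.0 / 100 = 0.4100
New interval (same dose) = 23.6 / 0.4100 = 57.56 h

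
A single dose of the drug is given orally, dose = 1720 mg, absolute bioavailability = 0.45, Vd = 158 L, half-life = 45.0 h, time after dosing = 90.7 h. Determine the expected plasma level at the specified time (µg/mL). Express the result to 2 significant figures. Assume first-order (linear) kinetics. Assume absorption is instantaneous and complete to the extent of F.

1.2 µg/mL

Amount reaching circulation = F × Dose = 0.45 × 1720 = 774.0 mg
C₀ = F·Dose / Vd = 774.0 / 158 = 4.899 mg/L
k = ln2 / t½ = 0.693147 / 45.0 = 0.01540 h⁻¹
C = C₀ · e^(−k·t) = 4.899 × e^(−0.01540 × 90.7)
  = 4.899 × 0.2474 = 1.212 mg/L
(1.212 mg/L = 1.212 µg/mL)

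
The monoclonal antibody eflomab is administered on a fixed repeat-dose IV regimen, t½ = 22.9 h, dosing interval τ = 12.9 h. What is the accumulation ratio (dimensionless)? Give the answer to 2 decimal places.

3.09

k = ln2 / t½ = 0.693147 / 22.9 = 0.03027 h⁻¹
e^(−kτ) = e^(−0.03027 × 12.9) = 0.6767
Accumulation ratio R = 1 / (1 − e^(−kτ)) = 1 / (1 − 0.6767) = 3.093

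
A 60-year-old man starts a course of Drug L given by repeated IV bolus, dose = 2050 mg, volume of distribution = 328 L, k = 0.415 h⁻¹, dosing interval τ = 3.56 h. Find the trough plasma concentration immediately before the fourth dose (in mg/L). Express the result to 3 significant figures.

1.83 mg/L

C₀ per dose = Dose / Vd = 2050 / 328 = 6.250 mg/L
Fraction remaining after one interval: r = e^(−kτ) = e^(−0.4150 × 3.56) = 0.2282
Before dose 4, 3 doses have been given (aged 1τ, 2τ, 3τ).
C_trough = C₀ × (r + r² + … + r^3) = C₀ × r(1−r^3)/(1−r)
        = 6.250 × 0.2282 × (1 − 0.01188) / (1 − 0.2282) = 1.826 mg/L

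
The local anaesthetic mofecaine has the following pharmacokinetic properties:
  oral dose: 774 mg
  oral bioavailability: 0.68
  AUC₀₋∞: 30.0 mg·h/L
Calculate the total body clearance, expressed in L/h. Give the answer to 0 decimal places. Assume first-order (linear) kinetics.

CL = F·Dose / AUC = 0.68 × 774 / 30.0 = 17.54 L/h

18 L/h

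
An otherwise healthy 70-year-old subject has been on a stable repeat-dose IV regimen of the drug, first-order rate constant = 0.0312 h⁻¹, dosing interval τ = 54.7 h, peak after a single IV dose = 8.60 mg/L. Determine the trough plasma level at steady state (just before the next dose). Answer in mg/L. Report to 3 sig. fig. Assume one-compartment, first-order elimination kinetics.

e^(−kτ) = e^(−0.03120 × 54.7) = 0.1815
Accumulation ratio R = 1 / (1 − e^(−kτ)) = 1 / (1 − 0.1815) = 1.222
Steady-state trough = C₀ × R × e^(−kτ) = 8.60 × 1.222 × 0.1815 = 1.907 mg/L

1.91 mg/L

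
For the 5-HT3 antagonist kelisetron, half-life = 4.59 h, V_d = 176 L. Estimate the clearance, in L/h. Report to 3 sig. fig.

k = ln2 / t½ = 0.693147 / 4.59 = 0.1510 h⁻¹
CL = k × Vd = 0.1510 × 176 = 26.58 L/h

26.6 L/h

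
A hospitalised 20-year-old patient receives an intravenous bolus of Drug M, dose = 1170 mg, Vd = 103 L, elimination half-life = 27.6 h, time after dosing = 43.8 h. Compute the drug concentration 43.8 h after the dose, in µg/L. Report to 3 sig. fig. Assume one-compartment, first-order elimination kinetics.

3780 µg/L

C₀ = Dose / Vd = 1170 / 103 = 11.36 mg/L
k = ln2 / t½ = 0.693147 / 27.6 = 0.02511 h⁻¹
C = C₀ · e^(−k·t) = 11.36 × e^(−0.02511 × 43.8)
  = 11.36 × 0.3329 = 3.782 mg/L
Convert: 3.782 mg/L × 1000 = 3782 µg/L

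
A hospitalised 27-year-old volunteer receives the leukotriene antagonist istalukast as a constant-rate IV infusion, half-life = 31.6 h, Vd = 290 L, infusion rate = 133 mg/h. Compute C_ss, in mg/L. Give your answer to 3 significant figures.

20.9 mg/L

k = ln2 / t½ = 0.693147 / 31.6 = 0.02194 h⁻¹
CL = k × Vd = 0.02194 × 290 = 6.363 L/h
At steady state Css = R₀ / CL = 133 / 6.363 = 20.90 mg/L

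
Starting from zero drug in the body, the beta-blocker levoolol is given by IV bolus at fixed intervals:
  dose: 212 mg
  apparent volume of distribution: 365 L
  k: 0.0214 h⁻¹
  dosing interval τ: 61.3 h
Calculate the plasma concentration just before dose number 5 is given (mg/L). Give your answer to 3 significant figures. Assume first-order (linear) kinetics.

0.213 mg/L

C₀ per dose = Dose / Vd = 212 / 365 = 0.5808 mg/L
Fraction remaining after one interval: r = e^(−kτ) = e^(−0.02140 × 61.3) = 0.2693
Before dose 5, 4 doses have been given (aged 1τ, 2τ, 3τ, 4τ).
C_trough = C₀ × (r + r² + … + r^4) = C₀ × r(1−r^4)/(1−r)
        = 0.5808 × 0.2693 × (1 − 0.005260) / (1 − 0.2693) = 0.2129 mg/L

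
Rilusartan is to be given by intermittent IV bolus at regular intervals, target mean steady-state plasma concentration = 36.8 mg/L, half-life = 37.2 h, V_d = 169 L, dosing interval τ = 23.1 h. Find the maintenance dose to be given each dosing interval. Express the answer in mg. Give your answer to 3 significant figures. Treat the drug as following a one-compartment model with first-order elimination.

k = ln2 / t½ = 0.693147 / 37.2 = 0.01863 h⁻¹
CL = k × Vd = 0.01863 × 169 = 3.148 L/h
At steady state, Dose/τ = Css × CL.
Dose = Css × CL × τ = 36.8 × 3.148 × 23.1 = 2676 mg

2680 mg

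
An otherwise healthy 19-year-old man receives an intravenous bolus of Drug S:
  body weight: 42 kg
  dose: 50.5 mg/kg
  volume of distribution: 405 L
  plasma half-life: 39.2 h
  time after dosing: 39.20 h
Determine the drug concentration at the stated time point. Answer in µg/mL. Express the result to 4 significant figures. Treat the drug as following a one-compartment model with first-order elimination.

Total dose = 50.5 × 42 = 2121 mg
C₀ = Dose / Vd = 2121 / 405 = 5.237 mg/L
k = ln2 / t½ = 0.693147 / 39.2 = 0.01768 h⁻¹
t / t½ = 39.20 / 39.2 = 1 half-lives
C = C₀ × (1/2)^1 = 5.237 × 0.5000 = 2.619 mg/L
(2.619 mg/L = 2.619 µg/mL)

2.619 µg/mL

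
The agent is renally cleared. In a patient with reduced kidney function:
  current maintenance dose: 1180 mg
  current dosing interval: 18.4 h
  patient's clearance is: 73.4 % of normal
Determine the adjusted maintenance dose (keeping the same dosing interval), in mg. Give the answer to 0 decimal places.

866 mg

To keep the same average steady-state level, dosing rate must scale with clearance.
CL ratio = 73.4 / 100 = 0.7340
New dose (same interval) = 1180 × 0.7340 = 866.1 mg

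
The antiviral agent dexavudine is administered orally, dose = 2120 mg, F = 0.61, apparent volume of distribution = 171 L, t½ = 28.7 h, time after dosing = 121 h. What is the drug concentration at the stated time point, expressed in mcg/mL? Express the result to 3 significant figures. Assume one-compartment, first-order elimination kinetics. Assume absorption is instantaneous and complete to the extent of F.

Amount reaching circulation = F × Dose = 0.61 × 2120 = 1293 mg
C₀ = F·Dose / Vd = 1293 / 171 = 7.561 mg/L
k = ln2 / t½ = 0.693147 / 28.7 = 0.02415 h⁻¹
C = C₀ · e^(−k·t) = 7.561 × e^(−0.02415 × 121)
  = 7.561 × 0.05382 = 0.4069 mg/L
(0.4069 mg/L = 0.4069 mcg/mL)

0.407 mcg/mL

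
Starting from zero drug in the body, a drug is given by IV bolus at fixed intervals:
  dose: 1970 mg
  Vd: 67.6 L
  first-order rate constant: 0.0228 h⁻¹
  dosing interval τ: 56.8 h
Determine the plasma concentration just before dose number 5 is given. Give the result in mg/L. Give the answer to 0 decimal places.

11 mg/L

C₀ per dose = Dose / Vd = 1970 / 67.6 = 29.14 mg/L
Fraction remaining after one interval: r = e^(−kτ) = e^(−0.02280 × 56.8) = 0.2739
Before dose 5, 4 doses have been given (aged 1τ, 2τ, 3τ, 4τ).
C_trough = C₀ × (r + r² + … + r^4) = C₀ × r(1−r^4)/(1−r)
        = 29.14 × 0.2739 × (1 − 0.005628) / (1 − 0.2739) = 10.93 mg/L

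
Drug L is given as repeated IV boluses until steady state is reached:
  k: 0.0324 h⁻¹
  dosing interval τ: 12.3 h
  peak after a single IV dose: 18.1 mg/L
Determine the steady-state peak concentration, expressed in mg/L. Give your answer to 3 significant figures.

55.1 mg/L

e^(−kτ) = e^(−0.03240 × 12.3) = 0.6713
Accumulation ratio R = 1 / (1 − e^(−kτ)) = 1 / (1 − 0.6713) = 3.042
Steady-state peak = C₀ × R = 18.1 × 3.042 = 55.06 mg/L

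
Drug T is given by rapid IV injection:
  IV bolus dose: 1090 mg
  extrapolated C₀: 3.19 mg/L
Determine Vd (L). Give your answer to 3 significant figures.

Vd = Dose / C₀ = 1090 / 3.19 = 341.7 L

342 L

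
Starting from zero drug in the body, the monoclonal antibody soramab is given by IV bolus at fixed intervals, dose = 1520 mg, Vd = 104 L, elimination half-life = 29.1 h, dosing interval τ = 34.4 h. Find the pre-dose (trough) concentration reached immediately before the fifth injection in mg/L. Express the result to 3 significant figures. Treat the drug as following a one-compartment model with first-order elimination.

11.1 mg/L

C₀ per dose = Dose / Vd = 1520 / 104 = 14.62 mg/L
k = ln2 / t½ = 0.693147 / 29.1 = 0.02382 h⁻¹
Fraction remaining after one interval: r = e^(−kτ) = e^(−0.02382 × 34.4) = 0.4407
Before dose 5, 4 doses have been given (aged 1τ, 2τ, 3τ, 4τ).
C_trough = C₀ × (r + r² + … + r^4) = C₀ × r(1−r^4)/(1−r)
        = 14.62 × 0.4407 × (1 − 0.03772) / (1 − 0.4407) = 11.09 mg/L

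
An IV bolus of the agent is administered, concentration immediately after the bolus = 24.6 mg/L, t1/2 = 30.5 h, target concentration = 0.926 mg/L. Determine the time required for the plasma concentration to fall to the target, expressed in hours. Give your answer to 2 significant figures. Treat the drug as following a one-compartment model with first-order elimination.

k = ln2 / t½ = 0.693147 / 30.5 = 0.02273 h⁻¹
t = ln(C₀ / C) / k = ln(24.60 / 0.926) / 0.02273
  = ln(26.57) / 0.02273 = 3.280 / 0.02273 = 144.3 h

140 h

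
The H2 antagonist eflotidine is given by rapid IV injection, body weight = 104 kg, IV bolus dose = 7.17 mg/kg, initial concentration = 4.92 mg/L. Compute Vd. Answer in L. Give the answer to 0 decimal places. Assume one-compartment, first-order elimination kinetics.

Dose = 7.17 × 104 = 745.7 mg
Vd = Dose / C₀ = 745.7 / 4.92 = 151.6 L

152 L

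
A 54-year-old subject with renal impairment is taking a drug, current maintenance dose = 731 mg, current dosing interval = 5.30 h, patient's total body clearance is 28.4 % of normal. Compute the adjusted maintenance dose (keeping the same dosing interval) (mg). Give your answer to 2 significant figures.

210 mg

To keep the same average steady-state level, dosing rate must scale with clearance.
CL ratio = 28.4 / 100 = 0.2840
New dose (same interval) = 731 × 0.2840 = 207.6 mg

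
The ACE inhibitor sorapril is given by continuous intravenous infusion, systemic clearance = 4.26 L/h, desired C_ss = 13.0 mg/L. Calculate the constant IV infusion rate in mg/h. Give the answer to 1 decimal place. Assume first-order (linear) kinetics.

At steady state, infusion rate R₀ = Css × CL = 13.0 × 4.260 = 55.38 mg/h

55.4 mg/h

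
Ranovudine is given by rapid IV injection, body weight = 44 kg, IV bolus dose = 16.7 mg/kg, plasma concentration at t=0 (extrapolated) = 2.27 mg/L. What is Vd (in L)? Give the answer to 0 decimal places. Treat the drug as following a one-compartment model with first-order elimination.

324 L

Dose = 16.7 × 44 = 734.8 mg
Vd = Dose / C₀ = 734.8 / 2.27 = 323.7 L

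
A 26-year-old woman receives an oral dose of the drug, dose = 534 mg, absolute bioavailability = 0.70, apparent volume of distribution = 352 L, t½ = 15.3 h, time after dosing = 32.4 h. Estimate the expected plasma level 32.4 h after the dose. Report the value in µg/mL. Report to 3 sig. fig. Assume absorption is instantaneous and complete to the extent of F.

Amount reaching circulation = F × Dose = 0.70 × 534.0 = 373.8 mg
C₀ = F·Dose / Vd = 373.8 / 352 = 1.062 mg/L
k = ln2 / t½ = 0.693147 / 15.3 = 0.04530 h⁻¹
C = C₀ · e^(−k·t) = 1.062 × e^(−0.04530 × 32.4)
  = 1.062 × 0.2305 = 0.2448 mg/L
(0.2448 mg/L = 0.2448 µg/mL)

0.245 µg/mL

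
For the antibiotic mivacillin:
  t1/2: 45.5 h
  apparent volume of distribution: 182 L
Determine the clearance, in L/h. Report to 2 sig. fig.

2.8 L/h

k = ln2 / t½ = 0.693147 / 45.5 = 0.01523 h⁻¹
CL = k × Vd = 0.01523 × 182 = 2.772 L/h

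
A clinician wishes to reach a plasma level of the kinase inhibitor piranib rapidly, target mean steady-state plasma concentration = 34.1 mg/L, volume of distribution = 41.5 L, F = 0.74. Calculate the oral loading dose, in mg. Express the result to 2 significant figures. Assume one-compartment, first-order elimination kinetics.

1900 mg

LD = Css × Vd / F = 34.1 × 41.5 / 0.74 = 1912 mg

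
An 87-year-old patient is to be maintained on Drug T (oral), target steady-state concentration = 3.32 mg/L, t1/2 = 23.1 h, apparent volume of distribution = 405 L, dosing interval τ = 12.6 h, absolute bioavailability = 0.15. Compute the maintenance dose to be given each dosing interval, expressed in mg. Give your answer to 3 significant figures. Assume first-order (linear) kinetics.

k = ln2 / t½ = 0.693147 / 23.1 = 0.03001 h⁻¹
CL = k × Vd = 0.03001 × 405 = 12.15 L/h
At steady state, F × (Dose/τ) = Css × CL.
Dose = Css × CL × τ / F = 3.32 × 12.15 × 12.6 / 0.15 = 3388 mg

3390 mg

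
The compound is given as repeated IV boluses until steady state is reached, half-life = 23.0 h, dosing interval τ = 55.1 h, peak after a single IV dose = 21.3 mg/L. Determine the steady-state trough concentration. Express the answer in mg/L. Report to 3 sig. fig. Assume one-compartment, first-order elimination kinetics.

5.00 mg/L

k = ln2 / t½ = 0.693147 / 23.0 = 0.03014 h⁻¹
e^(−kτ) = e^(−0.03014 × 55.1) = 0.1900
Accumulation ratio R = 1 / (1 − e^(−kτ)) = 1 / (1 − 0.1900) = 1.235
Steady-state trough = C₀ × R × e^(−kτ) = 21.3 × 1.235 × 0.1900 = 4.998 mg/L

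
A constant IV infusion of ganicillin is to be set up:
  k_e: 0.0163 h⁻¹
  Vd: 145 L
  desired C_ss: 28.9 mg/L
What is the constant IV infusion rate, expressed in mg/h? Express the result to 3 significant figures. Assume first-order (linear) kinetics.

CL = k × Vd = 0.01630 × 145 = 2.364 L/h
At steady state, infusion rate R₀ = Css × CL = 28.9 × 2.364 = 68.32 mg/h

68.3 mg/h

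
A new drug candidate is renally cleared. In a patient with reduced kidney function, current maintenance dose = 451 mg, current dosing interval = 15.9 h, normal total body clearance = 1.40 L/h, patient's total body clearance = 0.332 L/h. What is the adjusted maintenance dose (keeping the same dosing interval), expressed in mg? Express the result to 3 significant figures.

To keep the same average steady-state level, dosing rate must scale with clearance.
CL ratio = 0.332 / 1.40 = 0.2371
New dose (same interval) = 451 × 0.2371 = 106.9 mg

107 mg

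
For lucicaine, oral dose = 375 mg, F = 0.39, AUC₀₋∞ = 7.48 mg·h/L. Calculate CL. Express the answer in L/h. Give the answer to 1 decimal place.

CL = F·Dose / AUC = 0.39 × 375 / 7.48 = 19.55 L/h

19.6 L/h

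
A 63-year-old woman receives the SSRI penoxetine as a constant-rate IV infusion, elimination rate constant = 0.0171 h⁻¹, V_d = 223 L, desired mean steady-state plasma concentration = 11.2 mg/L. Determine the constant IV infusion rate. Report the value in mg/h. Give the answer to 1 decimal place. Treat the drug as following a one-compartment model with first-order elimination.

CL = k × Vd = 0.01710 × 223 = 3.813 L/h
At steady state, infusion rate R₀ = Css × CL = 11.2 × 3.813 = 42.71 mg/h

42.7 mg/h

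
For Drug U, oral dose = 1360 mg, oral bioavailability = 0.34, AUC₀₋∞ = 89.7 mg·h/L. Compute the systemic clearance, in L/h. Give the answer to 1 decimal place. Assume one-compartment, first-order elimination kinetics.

CL = F·Dose / AUC = 0.34 × 1360 / 89.7 = 5.155 L/h

5.2 L/h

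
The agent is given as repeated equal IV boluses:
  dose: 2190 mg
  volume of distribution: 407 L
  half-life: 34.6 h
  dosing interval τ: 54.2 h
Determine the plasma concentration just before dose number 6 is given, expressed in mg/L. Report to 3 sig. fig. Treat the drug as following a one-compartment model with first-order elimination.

C₀ per dose = Dose / Vd = 2190 / 407 = 5.381 mg/L
k = ln2 / t½ = 0.693147 / 34.6 = 0.02003 h⁻¹
Fraction remaining after one interval: r = e^(−kτ) = e^(−0.02003 × 54.2) = 0.3377
Before dose 6, 5 doses have been given (aged 1τ, 2τ, 3τ, 4τ, 5τ).
C_trough = C₀ × (r + r² + … + r^5) = C₀ × r(1−r^5)/(1−r)
        = 5.381 × 0.3377 × (1 − 0.004392) / (1 − 0.3377) = 2.732 mg/L

2.73 mg/L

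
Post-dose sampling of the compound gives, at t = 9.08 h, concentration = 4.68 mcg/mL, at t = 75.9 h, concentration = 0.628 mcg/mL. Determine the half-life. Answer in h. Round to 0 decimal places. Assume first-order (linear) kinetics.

23 h

k = ln(C₁/C₂) / (t₂ − t₁) = ln(4.68/0.628) / (75.9 − 9.08)
  = 2.009 / 66.82 = 0.03007 h⁻¹
t½ = ln2 / k = 0.693147 / 0.03007 = 23.05 h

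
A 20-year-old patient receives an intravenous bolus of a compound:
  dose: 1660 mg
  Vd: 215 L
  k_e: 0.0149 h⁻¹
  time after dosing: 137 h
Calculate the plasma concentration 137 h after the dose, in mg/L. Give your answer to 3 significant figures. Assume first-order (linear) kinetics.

C₀ = Dose / Vd = 1660 / 215 = 7.721 mg/L
C = C₀ · e^(−k·t) = 7.721 × e^(−0.01490 × 137)
  = 7.721 × 0.1299 = 1.003 mg/L

1.00 mg/L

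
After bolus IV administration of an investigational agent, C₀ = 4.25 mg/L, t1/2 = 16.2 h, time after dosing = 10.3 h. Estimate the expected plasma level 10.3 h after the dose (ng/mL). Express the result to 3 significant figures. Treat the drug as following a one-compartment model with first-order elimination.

k = ln2 / t½ = 0.693147 / 16.2 = 0.04279 h⁻¹
C = C₀ · e^(−k·t) = 4.250 × e^(−0.04279 × 10.3)
  = 4.250 × 0.6436 = 2.735 mg/L
Convert: 2.735 mg/L × 1000 = 2735 ng/mL

2740 ng/mL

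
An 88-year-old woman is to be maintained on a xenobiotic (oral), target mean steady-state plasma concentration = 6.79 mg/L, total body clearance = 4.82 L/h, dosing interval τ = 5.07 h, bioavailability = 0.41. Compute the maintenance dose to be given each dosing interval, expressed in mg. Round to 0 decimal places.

At steady state, F × (Dose/τ) = Css × CL.
Dose = Css × CL × τ / F = 6.79 × 4.820 × 5.07 / 0.41 = 404.7 mg

405 mg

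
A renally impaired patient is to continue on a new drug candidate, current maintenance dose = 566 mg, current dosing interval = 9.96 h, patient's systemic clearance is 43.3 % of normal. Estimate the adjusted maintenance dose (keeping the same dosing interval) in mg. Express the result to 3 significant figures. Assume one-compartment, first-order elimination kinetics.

245 mg

To keep the same average steady-state level, dosing rate must scale with clearance.
CL ratio = 43.3 / 100 = 0.4330
New dose (same interval) = 566 × 0.4330 = 245.1 mg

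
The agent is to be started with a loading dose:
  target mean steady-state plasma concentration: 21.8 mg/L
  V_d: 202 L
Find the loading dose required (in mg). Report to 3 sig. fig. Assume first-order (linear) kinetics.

4400 mg

LD = Css × Vd = 21.8 × 202 = 4404 mg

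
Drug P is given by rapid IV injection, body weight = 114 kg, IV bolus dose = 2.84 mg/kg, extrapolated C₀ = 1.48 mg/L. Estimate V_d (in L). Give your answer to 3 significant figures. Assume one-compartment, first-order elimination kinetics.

219 L

Dose = 2.84 × 114 = 323.8 mg
Vd = Dose / C₀ = 323.8 / 1.48 = 218.8 L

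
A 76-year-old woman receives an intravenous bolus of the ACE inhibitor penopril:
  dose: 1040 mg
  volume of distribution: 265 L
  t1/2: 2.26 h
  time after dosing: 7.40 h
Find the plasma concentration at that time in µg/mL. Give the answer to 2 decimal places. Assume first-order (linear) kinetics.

C₀ = Dose / Vd = 1040 / 265 = 3.925 mg/L
k = ln2 / t½ = 0.693147 / 2.26 = 0.3067 h⁻¹
C = C₀ · e^(−k·t) = 3.925 × e^(−0.3067 × 7.40)
  = 3.925 × 0.1034 = 0.4058 mg/L
(0.4058 mg/L = 0.4058 µg/mL)

0.41 µg/mL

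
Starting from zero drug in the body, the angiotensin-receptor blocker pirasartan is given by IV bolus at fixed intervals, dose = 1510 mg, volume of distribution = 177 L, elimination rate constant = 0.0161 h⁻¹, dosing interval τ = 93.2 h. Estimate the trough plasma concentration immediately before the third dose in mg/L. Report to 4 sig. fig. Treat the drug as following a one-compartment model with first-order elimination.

2.327 mg/L

C₀ per dose = Dose / Vd = 1510 / 177 = 8.531 mg/L
Fraction remaining after one interval: r = e^(−kτ) = e^(−0.01610 × 93.2) = 0.2230
Before dose 3, 2 doses have been given (aged 1τ, 2τ).
C_trough = C₀ × (r + r²) = 8.531 × (0.2230 + 0.04973) = 2.327 mg/L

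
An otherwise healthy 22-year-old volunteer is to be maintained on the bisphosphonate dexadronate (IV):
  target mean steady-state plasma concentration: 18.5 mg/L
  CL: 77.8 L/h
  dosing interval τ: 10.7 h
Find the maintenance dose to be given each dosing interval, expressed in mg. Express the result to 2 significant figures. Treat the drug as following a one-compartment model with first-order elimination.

15000 mg

At steady state, Dose/τ = Css × CL.
Dose = Css × CL × τ = 18.5 × 77.80 × 10.7 = 15400 mg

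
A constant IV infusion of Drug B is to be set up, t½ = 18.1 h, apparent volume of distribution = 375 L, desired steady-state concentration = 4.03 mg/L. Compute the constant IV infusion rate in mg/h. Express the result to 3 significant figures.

57.9 mg/h

k = ln2 / t½ = 0.693147 / 18.1 = 0.03830 h⁻¹
CL = k × Vd = 0.03830 × 375 = 14.36 L/h
At steady state, infusion rate R₀ = Css × CL = 4.03 × 14.36 = 57.87 mg/h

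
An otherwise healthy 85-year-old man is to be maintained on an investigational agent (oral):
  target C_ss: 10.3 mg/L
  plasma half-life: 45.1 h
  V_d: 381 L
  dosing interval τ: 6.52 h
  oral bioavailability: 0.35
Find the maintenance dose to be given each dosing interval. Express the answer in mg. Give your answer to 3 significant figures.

k = ln2 / t½ = 0.693147 / 45.1 = 0.01537 h⁻¹
CL = k × Vd = 0.01537 × 381 = 5.856 L/h
At steady state, F × (Dose/τ) = Css × CL.
Dose = Css × CL × τ / F = 10.3 × 5.856 × 6.52 / 0.35 = 1124 mg

1120 mg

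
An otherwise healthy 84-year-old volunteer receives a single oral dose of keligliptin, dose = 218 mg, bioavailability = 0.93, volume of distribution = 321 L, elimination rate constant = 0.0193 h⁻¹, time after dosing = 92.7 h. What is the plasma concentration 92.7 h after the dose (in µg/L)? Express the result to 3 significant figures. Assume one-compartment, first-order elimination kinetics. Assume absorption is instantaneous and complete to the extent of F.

Amount reaching circulation = F × Dose = 0.93 × 218.0 = 202.7 mg
C₀ = F·Dose / Vd = 202.7 / 321 = 0.6315 mg/L
C = C₀ · e^(−k·t) = 0.6315 × e^(−0.01930 × 92.7)
  = 0.6315 × 0.1671 = 0.1055 mg/L
Convert: 0.1055 mg/L × 1000 = 105.5 µg/L

106 µg/L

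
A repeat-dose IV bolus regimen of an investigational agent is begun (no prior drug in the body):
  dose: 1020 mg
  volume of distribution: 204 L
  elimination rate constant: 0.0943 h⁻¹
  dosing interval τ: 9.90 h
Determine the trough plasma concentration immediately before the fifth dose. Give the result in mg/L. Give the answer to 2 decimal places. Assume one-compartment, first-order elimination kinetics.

C₀ per dose = Dose / Vd = 1020 / 204 = 5.000 mg/L
Fraction remaining after one interval: r = e^(−kτ) = e^(−0.09430 × 9.90) = 0.3931
Before dose 5, 4 doses have been given (aged 1τ, 2τ, 3τ, 4τ).
C_trough = C₀ × (r + r² + … + r^4) = C₀ × r(1−r^4)/(1−r)
        = 5.000 × 0.3931 × (1 − 0.02388) / (1 − 0.3931) = 3.161 mg/L

3.16 mg/L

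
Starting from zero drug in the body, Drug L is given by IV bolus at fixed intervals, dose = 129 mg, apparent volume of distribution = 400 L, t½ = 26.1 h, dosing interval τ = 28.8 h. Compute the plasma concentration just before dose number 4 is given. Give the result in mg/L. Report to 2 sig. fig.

0.25 mg/L

C₀ per dose = Dose / Vd = 129 / 400 = 0.3225 mg/L
k = ln2 / t½ = 0.693147 / 26.1 = 0.02656 h⁻¹
Fraction remaining after one interval: r = e^(−kτ) = e^(−0.02656 × 28.8) = 0.4654
Before dose 4, 3 doses have been given (aged 1τ, 2τ, 3τ).
C_trough = C₀ × (r + r² + … + r^3) = C₀ × r(1−r^3)/(1−r)
        = 0.3225 × 0.4654 × (1 − 0.1008) / (1 − 0.4654) = 0.2525 mg/L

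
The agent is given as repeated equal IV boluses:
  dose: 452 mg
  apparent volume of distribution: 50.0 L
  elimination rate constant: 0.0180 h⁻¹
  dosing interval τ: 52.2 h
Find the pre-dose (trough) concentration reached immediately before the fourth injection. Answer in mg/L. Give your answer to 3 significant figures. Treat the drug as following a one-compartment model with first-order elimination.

5.45 mg/L

C₀ per dose = Dose / Vd = 452 / 50.0 = 9.040 mg/L
Fraction remaining after one interval: r = e^(−kτ) = e^(−0.01800 × 52.2) = 0.3908
Before dose 4, 3 doses have been given (aged 1τ, 2τ, 3τ).
C_trough = C₀ × (r + r² + … + r^3) = C₀ × r(1−r^3)/(1−r)
        = 9.040 × 0.3908 × (1 − 0.05968) / (1 − 0.3908) = 5.453 mg/L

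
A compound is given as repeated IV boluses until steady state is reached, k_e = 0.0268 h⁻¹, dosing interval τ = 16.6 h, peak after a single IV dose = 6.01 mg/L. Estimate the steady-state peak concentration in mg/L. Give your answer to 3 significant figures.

e^(−kτ) = e^(−0.02680 × 16.6) = 0.6409
Accumulation ratio R = 1 / (1 − e^(−kτ)) = 1 / (1 − 0.6409) = 2.785
Steady-state peak = C₀ × R = 6.01 × 2.785 = 16.74 mg/L

16.7 mg/L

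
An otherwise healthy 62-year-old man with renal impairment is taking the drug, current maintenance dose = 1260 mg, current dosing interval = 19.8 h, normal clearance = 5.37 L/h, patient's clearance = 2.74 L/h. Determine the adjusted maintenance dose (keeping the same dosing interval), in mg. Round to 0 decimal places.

643 mg

To keep the same average steady-state level, dosing rate must scale with clearance.
CL ratio = 2.74 / 5.37 = 0.5102
New dose (same interval) = 1260 × 0.5102 = 642.9 mg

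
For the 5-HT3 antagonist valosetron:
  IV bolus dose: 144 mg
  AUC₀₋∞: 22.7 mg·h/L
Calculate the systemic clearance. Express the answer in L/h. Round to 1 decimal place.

6.3 L/h

CL = Dose / AUC = 144 / 22.7 = 6.344 L/h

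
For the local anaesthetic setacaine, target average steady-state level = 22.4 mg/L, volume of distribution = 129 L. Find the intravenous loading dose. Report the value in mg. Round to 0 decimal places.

2890 mg

LD = Css × Vd = 22.4 × 129 = 2890 mg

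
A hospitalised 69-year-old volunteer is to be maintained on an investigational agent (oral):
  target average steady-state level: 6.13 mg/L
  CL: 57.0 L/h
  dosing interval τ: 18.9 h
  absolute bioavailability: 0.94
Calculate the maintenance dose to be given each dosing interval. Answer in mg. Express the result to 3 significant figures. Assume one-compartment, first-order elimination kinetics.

7030 mg

At steady state, F × (Dose/τ) = Css × CL.
Dose = Css × CL × τ / F = 6.13 × 57.00 × 18.9 / 0.94 = 7025 mg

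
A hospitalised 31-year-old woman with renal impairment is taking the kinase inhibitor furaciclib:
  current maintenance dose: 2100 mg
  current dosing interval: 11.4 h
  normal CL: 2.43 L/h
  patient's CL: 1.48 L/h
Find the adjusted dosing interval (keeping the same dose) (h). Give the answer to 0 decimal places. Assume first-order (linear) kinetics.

19 h

To keep the same average steady-state level, dosing rate must scale with clearance.
CL ratio = 1.48 / 2.43 = 0.6091
New interval (same dose) = 11.4 / 0.6091 = 18.72 h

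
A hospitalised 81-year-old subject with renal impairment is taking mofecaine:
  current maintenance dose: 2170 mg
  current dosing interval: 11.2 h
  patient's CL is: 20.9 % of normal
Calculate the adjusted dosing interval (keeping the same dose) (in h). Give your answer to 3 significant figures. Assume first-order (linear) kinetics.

To keep the same average steady-state level, dosing rate must scale with clearance.
CL ratio = 20.9 / 100 = 0.2090
New interval (same dose) = 11.2 / 0.2090 = 53.59 h

53.6 h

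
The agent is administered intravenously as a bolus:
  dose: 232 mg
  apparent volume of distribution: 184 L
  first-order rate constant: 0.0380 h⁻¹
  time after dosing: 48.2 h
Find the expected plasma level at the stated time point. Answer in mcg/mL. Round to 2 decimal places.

C₀ = Dose / Vd = 232.0 / 184 = 1.261 mg/L
C = C₀ · e^(−k·t) = 1.261 × e^(−0.03800 × 48.2)
  = 1.261 × 0.1602 = 0.2020 mg/L
(0.2020 mg/L = 0.2020 mcg/mL)

0.20 mcg/mL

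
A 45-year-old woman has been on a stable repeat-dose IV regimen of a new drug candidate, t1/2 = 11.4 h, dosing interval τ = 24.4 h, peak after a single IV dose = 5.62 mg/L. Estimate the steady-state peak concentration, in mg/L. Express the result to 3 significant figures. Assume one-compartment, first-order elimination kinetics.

k = ln2 / t½ = 0.693147 / 11.4 = 0.06080 h⁻¹
e^(−kτ) = e^(−0.06080 × 24.4) = 0.2268
Accumulation ratio R = 1 / (1 − e^(−kτ)) = 1 / (1 − 0.2268) = 1.293
Steady-state peak = C₀ × R = 5.62 × 1.293 = 7.267 mg/L

7.27 mg/L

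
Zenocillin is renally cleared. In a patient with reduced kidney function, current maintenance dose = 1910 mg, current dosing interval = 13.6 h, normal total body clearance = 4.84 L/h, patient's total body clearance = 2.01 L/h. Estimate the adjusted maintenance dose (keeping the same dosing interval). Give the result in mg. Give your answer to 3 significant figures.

To keep the same average steady-state level, dosing rate must scale with clearance.
CL ratio = 2.01 / 4.84 = 0.4153
New dose (same interval) = 1910 × 0.4153 = 793.2 mg

793 mg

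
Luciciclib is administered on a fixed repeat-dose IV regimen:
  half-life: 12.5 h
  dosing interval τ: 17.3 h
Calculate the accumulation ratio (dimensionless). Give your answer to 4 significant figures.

k = ln2 / t½ = 0.693147 / 12.5 = 0.05545 h⁻¹
e^(−kτ) = e^(−0.05545 × 17.3) = 0.3832
Accumulation ratio R = 1 / (1 − e^(−kτ)) = 1 / (1 − 0.3832) = 1.621

1.621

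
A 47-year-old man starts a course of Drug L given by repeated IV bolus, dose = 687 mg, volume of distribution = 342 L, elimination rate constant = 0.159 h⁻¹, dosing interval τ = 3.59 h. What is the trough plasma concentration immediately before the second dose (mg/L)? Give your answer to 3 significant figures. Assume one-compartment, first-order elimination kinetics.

1.14 mg/L

C₀ per dose = Dose / Vd = 687 / 342 = 2.009 mg/L
Fraction remaining after one interval: r = e^(−kτ) = e^(−0.1590 × 3.59) = 0.5651
Before dose 2, 1 dose has been given (aged 1τ).
C_trough = C₀ × r = 2.009 × 0.5651 = 1.135 mg/L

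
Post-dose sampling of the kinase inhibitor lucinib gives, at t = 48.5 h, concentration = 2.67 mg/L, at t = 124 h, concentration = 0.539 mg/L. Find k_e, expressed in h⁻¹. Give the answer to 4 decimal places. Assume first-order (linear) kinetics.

k = ln(C₁/C₂) / (t₂ − t₁) = ln(2.67/0.539) / (124 − 48.5)
  = 1.600 / 75.50 = 0.02119 h⁻¹

0.0212 h⁻¹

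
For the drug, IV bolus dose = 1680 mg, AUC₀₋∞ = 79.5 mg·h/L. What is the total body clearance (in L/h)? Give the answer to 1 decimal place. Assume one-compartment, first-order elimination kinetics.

CL = Dose / AUC = 1680 / 79.5 = 21.13 L/h

21.1 L/h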